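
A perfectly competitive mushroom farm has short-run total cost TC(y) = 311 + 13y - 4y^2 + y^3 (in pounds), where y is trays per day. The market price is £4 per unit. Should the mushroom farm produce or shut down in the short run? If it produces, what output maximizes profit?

Strip out fixed cost: VC = 13y - 4y^2 + y^3. Then AVC = 13 - 4y + y^2 and MC = 13 - 8y + 3y^2.
AVC hits its minimum where MC = AVC, at y = 2, giving min AVC = 13 - 4·2 + 2^2 = £9.
P = £4 lies below min AVC = £9; no output level covers variable cost.
The firm minimizes its loss by shutting down and losing only its fixed cost of £311.

Shut down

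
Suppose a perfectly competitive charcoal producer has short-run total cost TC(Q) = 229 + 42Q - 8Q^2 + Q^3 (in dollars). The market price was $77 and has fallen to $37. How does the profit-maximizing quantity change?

Output falls from 7 to 5

AVC = 42 - 8Q + Q^2, minimized at Q = 4 where min AVC = $26. MC = 42 - 16Q + 3Q^2.
With P = $77 above the shutdown price, P = MC gives Q = 7.
At P = $37 ≥ min AVC, set P = MC: Q = 5. The firm stays open but cuts output.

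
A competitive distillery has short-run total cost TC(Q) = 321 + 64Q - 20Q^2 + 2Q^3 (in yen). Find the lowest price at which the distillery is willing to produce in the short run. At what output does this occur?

¥14 per unit, at Q = 5

The firm shuts down when price falls below the minimum of average variable cost. AVC = VC/Q = 64 - 20Q + 2Q^2.
At the minimum of AVC, MC = AVC. MC = 64 - 40Q + 6Q^2; setting MC = AVC gives 4Q^2 - 20Q = 0, so Q = 5. min AVC = 14.
The firm shuts down for any P below ¥14.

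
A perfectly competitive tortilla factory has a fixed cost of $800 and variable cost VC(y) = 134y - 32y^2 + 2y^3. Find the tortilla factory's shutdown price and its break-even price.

Shutdown price = min AVC. AVC = 134 - 32y + 2y^2, with vertex at y = 8 and minimum $6.
ATC = 800/y + 134 - 32y + 2y^2. Setting dATC/dy = −800/y^2 − 32 + 4y = 0 gives y = 10 (since 4·10^3 − 32·10^2 = 800).
min ATC = 800/10 + 134 − 32·10 + 2·10^2 = $94. That is the break-even price.
Between these two prices the firm operates at a loss; above $94 it earns a profit.

Shutdown price = $6; break-even price = $94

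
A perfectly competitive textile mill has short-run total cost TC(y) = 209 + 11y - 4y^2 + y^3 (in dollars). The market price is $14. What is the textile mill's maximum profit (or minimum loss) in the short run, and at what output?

Profit = -$191 at y = 3

AVC = 11 - 4y + y^2; min AVC = $7 at y = 2. Since P = $14 ≥ min AVC, the firm produces.
MC = 11 - 8y + 3y^2. Setting P = MC and taking the root on the rising branch gives y* = 3.
TR = 14·3 = 42. TC = 209 + 24 = 233. Profit = 42 − 233 = -$191.
By producing, the firm covers all variable cost plus $18 of fixed cost; shutting down would lose the full $209.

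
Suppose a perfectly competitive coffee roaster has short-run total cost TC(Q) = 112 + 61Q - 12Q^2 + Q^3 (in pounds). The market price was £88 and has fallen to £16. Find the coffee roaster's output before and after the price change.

Output falls from 9 to 0 (the firm shuts down)

AVC = 61 - 12Q + Q^2, minimized at Q = 6 where min AVC = £25. MC = 61 - 24Q + 3Q^2.
With P = £88 above the shutdown price, P = MC gives Q = 9.
At P = £16 < min AVC = £25, price no longer covers variable cost at any output, so the firm shuts down: Q = 0.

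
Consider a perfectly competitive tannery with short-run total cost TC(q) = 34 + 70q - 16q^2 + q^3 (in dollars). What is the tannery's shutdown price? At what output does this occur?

The firm shuts down when price falls below the minimum of average variable cost. AVC = VC/q = 70 - 16q + q^2.
At the minimum of AVC, MC = AVC. MC = 70 - 32q + 3q^2; setting MC = AVC gives 2q^2 - 16q = 0, so q = 8. min AVC = 6.
The firm shuts down for any P below $6.

$6 per unit, at q = 8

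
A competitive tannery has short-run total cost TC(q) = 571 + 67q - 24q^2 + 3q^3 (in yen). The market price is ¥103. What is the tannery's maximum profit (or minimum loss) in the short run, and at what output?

AVC = 67 - 24q + 3q^2 has its minimum ¥19 at q = 4; price ¥103 clears that bar, so the firm operates.
MC = 67 - 48q + 9q^2. Setting P = MC and taking the root on the rising branch gives q* = 6.
TR = 103·6 = 618. TC = 571 + 186 = 757. Profit = 618 − 757 = -¥139.
Shutting down would mean losing the fixed cost of ¥571, so operating at a loss of ¥139 is better by ¥432.

Profit = -¥139 at q = 6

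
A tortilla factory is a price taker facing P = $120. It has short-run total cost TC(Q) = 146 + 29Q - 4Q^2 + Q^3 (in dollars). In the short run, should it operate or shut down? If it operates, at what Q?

Produce at Q = 7

From TC, MC = TC'(Q) = 29 - 8Q + 3Q^2 and AVC = VC/Q = 29 - 4Q + Q^2.
AVC is minimized where dAVC/dQ = -4 + 2Q = 0, at Q = 2; min AVC = 29 - 4·2 + 2^2 = $25.
Since P = $120 ≥ min AVC = $25, price covers variable cost and the firm should produce.
Set P = MC: 120 = 29 - 8Q + 3Q^2 → -91 - 8Q + 3Q^2 = 0. The roots are Q = -13/3 and Q = 7; the profit-maximizing output is on the rising part of MC, so Q* = 7.
Check: AVC at Q = 7 is $50 ≤ P, so revenue covers variable cost.
Profit = P·Q − TC = 120·7 − 496 = $344.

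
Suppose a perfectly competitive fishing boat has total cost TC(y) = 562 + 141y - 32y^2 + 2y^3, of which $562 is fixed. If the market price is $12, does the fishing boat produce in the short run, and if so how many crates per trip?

Shut down

From TC, MC = TC'(y) = 141 - 64y + 6y^2 and AVC = VC/y = 141 - 32y + 2y^2.
AVC hits its minimum where MC = AVC, at y = 8, giving min AVC = 141 - 32·8 + 2·8^2 = $13.
Since P = $12 < min AVC = $13, price fails to cover variable cost at any output.
The firm minimizes its loss by shutting down and losing only its fixed cost of $562.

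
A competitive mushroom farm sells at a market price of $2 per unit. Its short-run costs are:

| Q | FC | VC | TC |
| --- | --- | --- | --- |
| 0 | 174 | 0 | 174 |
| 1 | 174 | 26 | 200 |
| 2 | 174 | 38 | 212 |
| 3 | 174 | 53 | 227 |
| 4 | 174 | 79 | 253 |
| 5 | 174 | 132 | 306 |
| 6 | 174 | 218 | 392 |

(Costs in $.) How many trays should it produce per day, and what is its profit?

Q = 0 (shut down); profit = -$174

Compute π = P·Q − TC at each output: Q=0: -174; Q=1: -198; Q=2: -208; Q=3: -221; Q=4: -245; Q=5: -296; Q=6: -380.
Profit is highest at Q = 0. Equivalently, the lowest AVC in the table is 53/3 ≈ $17.67 at Q = 3, and P = $2 falls below it — price never covers variable cost, so the firm shuts down and loses only its fixed cost.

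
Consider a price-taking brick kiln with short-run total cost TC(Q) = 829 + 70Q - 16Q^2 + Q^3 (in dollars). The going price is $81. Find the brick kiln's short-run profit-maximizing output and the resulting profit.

Profit = -$103 at Q = 11

AVC = 70 - 16Q + Q^2; min AVC = $6 at Q = 8. Since P = $81 ≥ min AVC, the firm produces.
With MC = 70 - 32Q + 3Q^2, P = MC on the upward-sloping part at Q* = 11.
TR = 81·11 = 891. TC = 829 + 165 = 994. Profit = 891 − 994 = -$103.
By producing, the firm covers all variable cost plus $726 of fixed cost; shutting down would lose the full $829.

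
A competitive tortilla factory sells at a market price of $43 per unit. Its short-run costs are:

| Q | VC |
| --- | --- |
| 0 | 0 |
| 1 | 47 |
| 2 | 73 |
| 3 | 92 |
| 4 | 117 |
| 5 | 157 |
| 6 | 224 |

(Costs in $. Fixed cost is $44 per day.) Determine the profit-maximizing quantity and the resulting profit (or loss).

Profit at each row (π = 43Q − TC): Q=0: -44; Q=1: -48; Q=2: -31; Q=3: -7; Q=4: 11; Q=5: 14; Q=6: -10.
Profit is maximized at Q = 5. AVC there is 157/5 = $31.40 ≤ P, so producing beats shutting down (which would give -$44).

Q = 5; profit = $14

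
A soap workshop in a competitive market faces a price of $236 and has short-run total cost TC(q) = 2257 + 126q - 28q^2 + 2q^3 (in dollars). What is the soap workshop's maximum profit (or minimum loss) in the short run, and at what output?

AVC = 126 - 28q + 2q^2 has its minimum $28 at q = 7; price $236 clears that bar, so the firm operates.
With MC = 126 - 56q + 6q^2, P = MC on the upward-sloping part at q* = 11.
TR = 236·11 = 2596. TC = 2257 + 660 = 2917. Profit = 2596 − 2917 = -$321.
Shutting down would mean losing the fixed cost of $2257, so operating at a loss of $321 is better by $1936.

Profit = -$321 at q = 11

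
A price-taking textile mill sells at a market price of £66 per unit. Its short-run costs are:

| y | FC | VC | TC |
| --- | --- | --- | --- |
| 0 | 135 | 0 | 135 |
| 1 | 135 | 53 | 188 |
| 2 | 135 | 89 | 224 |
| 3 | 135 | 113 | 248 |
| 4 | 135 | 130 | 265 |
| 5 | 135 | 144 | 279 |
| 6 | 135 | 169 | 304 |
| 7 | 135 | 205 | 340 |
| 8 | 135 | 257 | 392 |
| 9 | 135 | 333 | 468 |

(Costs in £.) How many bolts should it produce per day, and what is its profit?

y = 8; profit = £136

Tabulate TR − TC: y=0: -135; y=1: -122; y=2: -92; y=3: -50; y=4: -1; y=5: 51; y=6: 92; y=7: 122; y=8: 136; y=9: 126.
Profit is maximized at y = 8. AVC there is 257/8 = £32.12 ≤ P, so producing beats shutting down (which would give -£135).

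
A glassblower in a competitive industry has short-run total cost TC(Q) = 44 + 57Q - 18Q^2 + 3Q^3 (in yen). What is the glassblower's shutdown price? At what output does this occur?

¥30 per unit, at Q = 3

The shutdown price is the minimum of AVC. VC = 57Q - 18Q^2 + 3Q^3, so AVC = 57 - 18Q + 3Q^2.
dAVC/dQ = -18 + 6Q = 0 gives Q = 3. min AVC = 57 - 18·3 + 3·3^2 = 30.
The firm shuts down for any P below ¥30.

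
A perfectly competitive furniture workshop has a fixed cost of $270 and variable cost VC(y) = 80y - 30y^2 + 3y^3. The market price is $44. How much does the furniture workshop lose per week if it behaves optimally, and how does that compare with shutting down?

AVC = 80 - 30y + 3y^2 has its minimum $5 at y = 5; price $44 clears that bar, so the firm operates.
MC = 80 - 60y + 9y^2. Setting P = MC and taking the root on the rising branch gives y* = 6.
TR = 44·6 = 264. TC = 270 + 48 = 318. Profit = 264 − 318 = -$54.
By producing, the firm covers all variable cost plus $216 of fixed cost; shutting down would lose the full $270.

Profit = -$54 at y = 6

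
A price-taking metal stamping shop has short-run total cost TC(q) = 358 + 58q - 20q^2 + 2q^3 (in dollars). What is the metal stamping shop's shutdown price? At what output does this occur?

$8 per unit, at q = 5

The firm shuts down when price falls below the minimum of average variable cost. AVC = VC/q = 58 - 20q + 2q^2.
dAVC/dq = -20 + 4q = 0 gives q = 5. min AVC = 58 - 20·5 + 2·5^2 = 8.
So the shutdown price is $8.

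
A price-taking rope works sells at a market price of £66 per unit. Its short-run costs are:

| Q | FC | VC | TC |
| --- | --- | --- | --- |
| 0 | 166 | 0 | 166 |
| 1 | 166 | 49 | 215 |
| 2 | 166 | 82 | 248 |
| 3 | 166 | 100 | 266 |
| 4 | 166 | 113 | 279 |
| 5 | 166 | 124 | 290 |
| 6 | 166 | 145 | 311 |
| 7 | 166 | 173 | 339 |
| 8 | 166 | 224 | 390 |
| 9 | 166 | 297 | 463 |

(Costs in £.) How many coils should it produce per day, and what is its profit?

Q = 8; profit = £138

Compute π = P·Q − TC at each output: Q=0: -166; Q=1: -149; Q=2: -116; Q=3: -68; Q=4: -15; Q=5: 40; Q=6: 85; Q=7: 123; Q=8: 138; Q=9: 131.
Profit is maximized at Q = 8. AVC there is 224/8 = £28 ≤ P, so producing beats shutting down (which would give -£166).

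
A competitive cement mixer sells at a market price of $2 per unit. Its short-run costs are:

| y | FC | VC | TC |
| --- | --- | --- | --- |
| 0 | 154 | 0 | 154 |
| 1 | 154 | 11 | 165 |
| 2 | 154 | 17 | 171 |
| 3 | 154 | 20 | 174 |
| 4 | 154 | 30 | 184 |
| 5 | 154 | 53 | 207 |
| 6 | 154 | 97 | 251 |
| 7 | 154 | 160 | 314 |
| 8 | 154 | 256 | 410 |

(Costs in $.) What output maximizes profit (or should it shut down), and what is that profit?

Profit at each row (π = 2y − TC): y=0: -154; y=1: -163; y=2: -167; y=3: -168; y=4: -176; y=5: -197; y=6: -239; y=7: -300; y=8: -394.
Profit is highest at y = 0. Equivalently, the lowest AVC in the table is 20/3 ≈ $6.67 at y = 3, and P = $2 falls below it — price never covers variable cost, so the firm shuts down and loses only its fixed cost.

y = 0 (shut down); profit = -$154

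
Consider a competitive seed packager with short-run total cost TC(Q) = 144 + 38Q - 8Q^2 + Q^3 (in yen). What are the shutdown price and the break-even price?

Shutdown price = ¥22; break-even price = ¥50

Shutdown price = min AVC. AVC = 38 - 8Q + Q^2, with vertex at Q = 4 and minimum ¥22.
ATC = 144/Q + 38 - 8Q + Q^2. Setting dATC/dQ = −144/Q^2 − 8 + 2Q = 0 gives Q = 6 (since 2·6^3 − 8·6^2 = 144).
min ATC = 144/6 + 38 − 8·6 + 6^2 = ¥50. That is the break-even price.
For ¥22 ≤ P < ¥50 the firm produces at a loss; below ¥22 it shuts down.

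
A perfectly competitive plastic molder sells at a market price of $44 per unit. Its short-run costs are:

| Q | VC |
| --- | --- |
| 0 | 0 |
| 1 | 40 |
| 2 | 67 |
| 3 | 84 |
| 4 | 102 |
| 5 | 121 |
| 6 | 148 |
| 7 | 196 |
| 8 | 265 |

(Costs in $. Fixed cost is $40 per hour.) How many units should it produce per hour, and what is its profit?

Tabulate TR − TC: Q=0: -40; Q=1: -36; Q=2: -19; Q=3: 8; Q=4: 34; Q=5: 59; Q=6: 76; Q=7: 72; Q=8: 47.
Profit is maximized at Q = 6. AVC there is 148/6 = $24.67 ≤ P, so producing beats shutting down (which would give -$40).

Q = 6; profit = $76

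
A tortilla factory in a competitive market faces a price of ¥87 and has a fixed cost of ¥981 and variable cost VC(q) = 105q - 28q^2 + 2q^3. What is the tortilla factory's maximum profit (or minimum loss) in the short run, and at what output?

Profit = -¥333 at q = 9

AVC = 105 - 28q + 2q^2; min AVC = ¥7 at q = 7. Since P = ¥87 ≥ min AVC, the firm produces.
MC = 105 - 56q + 6q^2. Setting P = MC and taking the root on the rising branch gives q* = 9.
TR = 87·9 = 783. TC = 981 + 135 = 1116. Profit = 783 − 1116 = -¥333.
Shutting down would mean losing the fixed cost of ¥981, so operating at a loss of ¥333 is better by ¥648.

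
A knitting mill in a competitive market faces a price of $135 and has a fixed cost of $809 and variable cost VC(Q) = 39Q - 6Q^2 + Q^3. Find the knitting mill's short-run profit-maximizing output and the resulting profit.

AVC = 39 - 6Q + Q^2; min AVC = $30 at Q = 3. Since P = $135 ≥ min AVC, the firm produces.
With MC = 39 - 12Q + 3Q^2, P = MC on the upward-sloping part at Q* = 8.
TR = 135·8 = 1080. TC = 809 + 440 = 1249. Profit = 1080 − 1249 = -$169.
That loss of $169 beats the $809 the firm would lose by shutting down; producing recovers $640 of fixed cost.

Profit = -$169 at Q = 8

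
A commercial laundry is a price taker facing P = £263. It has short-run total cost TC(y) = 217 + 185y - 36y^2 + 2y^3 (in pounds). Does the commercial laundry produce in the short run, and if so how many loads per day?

Strip out fixed cost: VC = 185y - 36y^2 + 2y^3. Then AVC = 185 - 36y + 2y^2 and MC = 185 - 72y + 6y^2.
The AVC parabola has its vertex at y = 36/4 = 9, where AVC = 185 - 36·9 + 2·9^2 = £23.
P = £263 exceeds min AVC = £23, so the firm stays open.
Solving P = MC: -78 - 72y + 6y^2 = 0 ⇒ y = -1 or 13. On the upward-sloping branch, y* = 13.
Check: AVC at y = 13 is £55 ≤ P, so revenue covers variable cost.
Profit = P·y − TC = 263·13 − 932 = £2487.

Produce at y = 13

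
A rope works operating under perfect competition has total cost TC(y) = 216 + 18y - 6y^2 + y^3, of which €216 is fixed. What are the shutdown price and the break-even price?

Shutdown price = min AVC. AVC = 18 - 6y + y^2, with vertex at y = 3 and minimum €9.
ATC = 216/y + 18 - 6y + y^2. Setting dATC/dy = −216/y^2 − 6 + 2y = 0 gives y = 6 (since 2·6^3 − 6·6^2 = 216).
min ATC = 216/6 + 18 − 6·6 + 6^2 = €54. That is the break-even price.
For €9 ≤ P < €54 the firm produces at a loss; below €9 it shuts down.

Shutdown price = €9; break-even price = €54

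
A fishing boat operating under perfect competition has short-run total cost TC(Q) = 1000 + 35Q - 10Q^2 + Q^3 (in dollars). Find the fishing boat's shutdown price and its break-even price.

AVC = 35 - 10Q + Q^2; minimized at Q = 5, giving min AVC = $10. That is the shutdown price.
ATC = 1000/Q + 35 - 10Q + Q^2. Setting dATC/dQ = −1000/Q^2 − 10 + 2Q = 0 gives Q = 10 (since 2·10^3 − 10·10^2 = 1000).
min ATC = 1000/10 + 35 − 10·10 + 10^2 = $135. That is the break-even price.
For $10 ≤ P < $135 the firm produces at a loss; below $10 it shuts down.

Shutdown price = $10; break-even price = $135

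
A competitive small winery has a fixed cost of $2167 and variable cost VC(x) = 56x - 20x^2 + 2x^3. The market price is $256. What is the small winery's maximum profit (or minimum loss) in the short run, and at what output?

AVC = 56 - 20x + 2x^2; min AVC = $6 at x = 5. Since P = $256 ≥ min AVC, the firm produces.
With MC = 56 - 40x + 6x^2, P = MC on the upward-sloping part at x* = 10.
TR = 256·10 = 2560. TC = 2167 + 560 = 2727. Profit = 2560 − 2727 = -$167.
That loss of $167 beats the $2167 the firm would lose by shutting down; producing recovers $2000 of fixed cost.

Profit = -$167 at x = 10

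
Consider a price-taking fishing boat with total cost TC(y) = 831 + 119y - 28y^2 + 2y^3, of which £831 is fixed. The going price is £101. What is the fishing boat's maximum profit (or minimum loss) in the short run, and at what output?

AVC = 119 - 28y + 2y^2 has its minimum £21 at y = 7; price £101 clears that bar, so the firm operates.
With MC = 119 - 56y + 6y^2, P = MC on the upward-sloping part at y* = 9.
TR = 101·9 = 909. TC = 831 + 261 = 1092. Profit = 909 − 1092 = -£183.
By producing, the firm covers all variable cost plus £648 of fixed cost; shutting down would lose the full £831.

Profit = -£183 at y = 9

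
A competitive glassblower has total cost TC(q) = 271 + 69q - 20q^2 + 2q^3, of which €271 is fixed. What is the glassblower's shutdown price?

The shutdown price is the minimum of AVC. VC = 69q - 20q^2 + 2q^3, so AVC = 69 - 20q + 2q^2.
dAVC/dq = -20 + 4q = 0 gives q = 5. min AVC = 69 - 20·5 + 2·5^2 = 19.
The firm shuts down for any P below €19.

€19 per unit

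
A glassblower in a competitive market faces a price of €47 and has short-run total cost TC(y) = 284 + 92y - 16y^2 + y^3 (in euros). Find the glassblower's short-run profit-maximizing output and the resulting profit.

AVC = 92 - 16y + y^2; min AVC = €28 at y = 8. Since P = €47 ≥ min AVC, the firm produces.
With MC = 92 - 32y + 3y^2, P = MC on the upward-sloping part at y* = 9.
TR = 47·9 = 423. TC = 284 + 261 = 545. Profit = 423 − 545 = -€122.
Shutting down would mean losing the fixed cost of €284, so operating at a loss of €122 is better by €162.

Profit = -€122 at y = 9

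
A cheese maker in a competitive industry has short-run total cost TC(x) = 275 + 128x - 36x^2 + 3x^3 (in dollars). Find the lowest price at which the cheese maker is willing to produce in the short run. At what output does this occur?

The shutdown price is the minimum of AVC. VC = 128x - 36x^2 + 3x^3, so AVC = 128 - 36x + 3x^2.
At the minimum of AVC, MC = AVC. MC = 128 - 72x + 9x^2; setting MC = AVC gives 6x^2 - 36x = 0, so x = 6. min AVC = 20.
The firm shuts down for any P below $20.

$20 per unit, at x = 6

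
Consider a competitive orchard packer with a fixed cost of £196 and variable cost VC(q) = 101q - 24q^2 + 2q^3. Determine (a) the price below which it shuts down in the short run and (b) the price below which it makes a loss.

Shutdown price = £29; break-even price = £59

AVC = 101 - 24q + 2q^2; minimized at q = 6, giving min AVC = £29. That is the shutdown price.
ATC = 196/q + 101 - 24q + 2q^2. Setting dATC/dq = −196/q^2 − 24 + 4q = 0 gives q = 7 (since 4·7^3 − 24·7^2 = 196).
min ATC = 196/7 + 101 − 24·7 + 2·7^2 = £59. That is the break-even price.
For £29 ≤ P < £59 the firm produces at a loss; below £29 it shuts down.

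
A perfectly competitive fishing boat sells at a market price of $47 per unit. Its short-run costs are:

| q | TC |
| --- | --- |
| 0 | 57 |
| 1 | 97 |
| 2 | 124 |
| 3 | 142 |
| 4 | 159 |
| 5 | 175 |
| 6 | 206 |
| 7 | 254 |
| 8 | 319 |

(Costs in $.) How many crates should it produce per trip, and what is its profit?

q = 6; profit = $76

Tabulate TR − TC: q=0: -57; q=1: -50; q=2: -30; q=3: -1; q=4: 29; q=5: 60; q=6: 76; q=7: 75; q=8: 57.
Profit is maximized at q = 6. AVC there is 149/6 = $24.83 ≤ P, so producing beats shutting down (which would give -$57).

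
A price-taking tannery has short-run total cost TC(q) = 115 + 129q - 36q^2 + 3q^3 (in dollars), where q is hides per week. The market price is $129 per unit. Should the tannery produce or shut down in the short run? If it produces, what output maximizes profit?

Produce at q = 8

Variable cost is VC = 129q - 36q^2 + 3q^3, so AVC = VC/q = 129 - 36q + 3q^2 and MC = dTC/dq = 129 - 72q + 9q^2.
The AVC parabola has its vertex at q = 36/6 = 6, where AVC = 129 - 36·6 + 3·6^2 = $21.
Because $129 ≥ $21, revenue can cover variable cost; the firm operates.
Set P = MC: 129 = 129 - 72q + 9q^2 → -72q + 9q^2 = 0. The roots are q = 0 and q = 8; the profit-maximizing output is on the rising part of MC, so q* = 8.
Check: AVC at q = 8 is $33 ≤ P, so revenue covers variable cost.
Profit = P·q − TC = 129·8 − 379 = $653.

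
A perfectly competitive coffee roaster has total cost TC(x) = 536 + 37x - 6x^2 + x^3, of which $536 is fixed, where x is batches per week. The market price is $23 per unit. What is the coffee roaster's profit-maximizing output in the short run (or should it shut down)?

Shut down

From TC, MC = TC'(x) = 37 - 12x + 3x^2 and AVC = VC/x = 37 - 6x + x^2.
AVC is minimized where dAVC/dx = -6 + 2x = 0, at x = 3; min AVC = 37 - 6·3 + 3^2 = $28.
P = $23 lies below min AVC = $28; no output level covers variable cost.
Shutting down limits the loss to fixed cost, $536.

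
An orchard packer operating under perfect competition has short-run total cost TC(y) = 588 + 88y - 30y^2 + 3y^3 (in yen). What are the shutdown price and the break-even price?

Shutdown price = ¥13; break-even price = ¥109

Shutdown price = min AVC. AVC = 88 - 30y + 3y^2, with vertex at y = 5 and minimum ¥13.
ATC = 588/y + 88 - 30y + 3y^2. Setting dATC/dy = −588/y^2 − 30 + 6y = 0 gives y = 7 (since 6·7^3 − 30·7^2 = 588).
min ATC = 588/7 + 88 − 30·7 + 3·7^2 = ¥109. That is the break-even price.
For ¥13 ≤ P < ¥109 the firm produces at a loss; below ¥13 it shuts down.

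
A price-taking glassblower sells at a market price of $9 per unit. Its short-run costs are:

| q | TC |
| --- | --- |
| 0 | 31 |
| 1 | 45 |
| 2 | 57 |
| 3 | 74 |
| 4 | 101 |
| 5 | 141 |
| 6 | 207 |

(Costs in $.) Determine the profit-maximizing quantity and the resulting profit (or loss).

Compute π = P·q − TC at each output: q=0: -31; q=1: -36; q=2: -39; q=3: -47; q=4: -65; q=5: -96; q=6: -153.
Profit is highest at q = 0. Equivalently, the lowest AVC in the table is 26/2 ≈ $13 at q = 2, and P = $9 falls below it — price never covers variable cost, so the firm shuts down and loses only its fixed cost.

q = 0 (shut down); profit = -$31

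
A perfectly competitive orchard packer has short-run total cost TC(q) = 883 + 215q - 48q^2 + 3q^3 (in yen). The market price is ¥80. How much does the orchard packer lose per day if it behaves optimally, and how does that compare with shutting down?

AVC = 215 - 48q + 3q^2 has its minimum ¥23 at q = 8; price ¥80 clears that bar, so the firm operates.
With MC = 215 - 96q + 9q^2, P = MC on the upward-sloping part at q* = 9.
TR = 80·9 = 720. TC = 883 + 234 = 1117. Profit = 720 − 1117 = -¥397.
Shutting down would mean losing the fixed cost of ¥883, so operating at a loss of ¥397 is better by ¥486.

Profit = -¥397 at q = 9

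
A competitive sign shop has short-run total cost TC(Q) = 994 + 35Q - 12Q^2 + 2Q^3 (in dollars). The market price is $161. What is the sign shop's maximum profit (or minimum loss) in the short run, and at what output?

Profit = -$210 at Q = 7

AVC = 35 - 12Q + 2Q^2; min AVC = $17 at Q = 3. Since P = $161 ≥ min AVC, the firm produces.
MC = 35 - 24Q + 6Q^2. Setting P = MC and taking the root on the rising branch gives Q* = 7.
TR = 161·7 = 1127. TC = 994 + 343 = 1337. Profit = 1127 − 1337 = -$210.
Shutting down would mean losing the fixed cost of $994, so operating at a loss of $210 is better by $784.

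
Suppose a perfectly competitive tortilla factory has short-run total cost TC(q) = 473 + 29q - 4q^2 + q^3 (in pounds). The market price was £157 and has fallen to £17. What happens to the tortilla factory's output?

Output falls from 8 to 0 (the firm shuts down)

AVC = 29 - 4q + q^2, minimized at q = 2 where min AVC = £25. MC = 29 - 8q + 3q^2.
At P = £157 ≥ min AVC, set P = MC on the rising branch: q = 8.
At P = £17 < min AVC = £25, price no longer covers variable cost at any output, so the firm shuts down: q = 0.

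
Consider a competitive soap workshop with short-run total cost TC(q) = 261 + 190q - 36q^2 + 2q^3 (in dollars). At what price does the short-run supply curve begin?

Short-run supply begins at min AVC. From VC = 190q - 36q^2 + 2q^3, AVC = 190 - 36q + 2q^2.
dAVC/dq = -36 + 4q = 0 gives q = 9. min AVC = 190 - 36·9 + 2·9^2 = 28.
The firm shuts down for any P below $28.

$28 per unit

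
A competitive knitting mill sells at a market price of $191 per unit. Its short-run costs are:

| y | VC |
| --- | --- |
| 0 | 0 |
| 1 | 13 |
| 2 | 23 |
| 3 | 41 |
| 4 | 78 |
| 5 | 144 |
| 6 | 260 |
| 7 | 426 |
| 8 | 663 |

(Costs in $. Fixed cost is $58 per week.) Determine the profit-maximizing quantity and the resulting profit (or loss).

y = 7; profit = $853

Compute π = P·y − TC at each output: y=0: -58; y=1: 120; y=2: 301; y=3: 474; y=4: 628; y=5: 753; y=6: 828; y=7: 853; y=8: 807.
Profit is maximized at y = 7. AVC there is 426/7 = $60.86 ≤ P, so producing beats shutting down (which would give -$58).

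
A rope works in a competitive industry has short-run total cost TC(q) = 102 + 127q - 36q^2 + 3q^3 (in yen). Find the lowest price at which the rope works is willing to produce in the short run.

The shutdown price is the minimum of AVC. VC = 127q - 36q^2 + 3q^3, so AVC = 127 - 36q + 3q^2.
At the minimum of AVC, MC = AVC. MC = 127 - 72q + 9q^2; setting MC = AVC gives 6q^2 - 36q = 0, so q = 6. min AVC = 19.
The firm shuts down for any P below ¥19.

¥19 per unit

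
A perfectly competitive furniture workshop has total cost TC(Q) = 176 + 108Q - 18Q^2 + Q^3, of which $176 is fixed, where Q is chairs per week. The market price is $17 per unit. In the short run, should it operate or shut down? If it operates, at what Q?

Variable cost is VC = 108Q - 18Q^2 + Q^3, so AVC = VC/Q = 108 - 18Q + Q^2 and MC = dTC/dQ = 108 - 36Q + 3Q^2.
AVC is minimized where dAVC/dQ = -18 + 2Q = 0, at Q = 9; min AVC = 108 - 18·9 + 9^2 = $27.
Since P = $17 < min AVC = $27, price fails to cover variable cost at any output.
Best response: produce nothing and absorb the $176 fixed cost.

Shut down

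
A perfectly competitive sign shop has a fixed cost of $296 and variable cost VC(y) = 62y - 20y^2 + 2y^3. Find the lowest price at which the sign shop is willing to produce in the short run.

$12 per unit

The firm shuts down when price falls below the minimum of average variable cost. AVC = VC/y = 62 - 20y + 2y^2.
dAVC/dy = -20 + 4y = 0 gives y = 5. min AVC = 62 - 20·5 + 2·5^2 = 12.
So the shutdown price is $12.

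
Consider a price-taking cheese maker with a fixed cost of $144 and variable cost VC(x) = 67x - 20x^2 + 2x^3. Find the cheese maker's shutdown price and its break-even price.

Shutdown price = min AVC. AVC = 67 - 20x + 2x^2, with vertex at x = 5 and minimum $17.
ATC = 144/x + 67 - 20x + 2x^2. Setting dATC/dx = −144/x^2 − 20 + 4x = 0 gives x = 6 (since 4·6^3 − 20·6^2 = 144).
min ATC = 144/6 + 67 − 20·6 + 2·6^2 = $43. That is the break-even price.
Between these two prices the firm operates at a loss; above $43 it earns a profit.

Shutdown price = $17; break-even price = $43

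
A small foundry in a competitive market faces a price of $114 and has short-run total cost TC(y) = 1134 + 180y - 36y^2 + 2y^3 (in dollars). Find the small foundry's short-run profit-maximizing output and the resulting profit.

Profit = -$166 at y = 11

AVC = 180 - 36y + 2y^2; min AVC = $18 at y = 9. Since P = $114 ≥ min AVC, the firm produces.
With MC = 180 - 72y + 6y^2, P = MC on the upward-sloping part at y* = 11.
TR = 114·11 = 1254. TC = 1134 + 286 = 1420. Profit = 1254 − 1420 = -$166.
By producing, the firm covers all variable cost plus $968 of fixed cost; shutting down would lose the full $1134.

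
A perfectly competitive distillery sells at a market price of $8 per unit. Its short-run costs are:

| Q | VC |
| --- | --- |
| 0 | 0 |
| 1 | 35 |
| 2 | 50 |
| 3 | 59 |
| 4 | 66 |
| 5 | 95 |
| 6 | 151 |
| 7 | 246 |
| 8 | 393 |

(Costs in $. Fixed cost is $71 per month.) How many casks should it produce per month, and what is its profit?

Tabulate TR − TC: Q=0: -71; Q=1: -98; Q=2: -105; Q=3: -106; Q=4: -105; Q=5: -126; Q=6: -174; Q=7: -261; Q=8: -400.
Profit is highest at Q = 0. Equivalently, the lowest AVC in the table is 66/4 ≈ $16.50 at Q = 4, and P = $8 falls below it — price never covers variable cost, so the firm shuts down and loses only its fixed cost.

Q = 0 (shut down); profit = -$71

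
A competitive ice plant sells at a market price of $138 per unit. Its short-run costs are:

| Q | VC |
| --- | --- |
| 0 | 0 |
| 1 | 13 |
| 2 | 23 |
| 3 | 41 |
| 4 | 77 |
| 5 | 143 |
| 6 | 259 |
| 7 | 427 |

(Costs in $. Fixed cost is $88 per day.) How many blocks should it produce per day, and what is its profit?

Q = 6; profit = $481

Tabulate TR − TC: Q=0: -88; Q=1: 37; Q=2: 165; Q=3: 285; Q=4: 387; Q=5: 459; Q=6: 481; Q=7: 451.
Profit is maximized at Q = 6. AVC there is 259/6 = $43.17 ≤ P, so producing beats shutting down (which would give -$88).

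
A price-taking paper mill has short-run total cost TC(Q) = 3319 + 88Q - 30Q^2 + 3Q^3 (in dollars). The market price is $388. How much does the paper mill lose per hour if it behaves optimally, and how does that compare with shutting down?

AVC = 88 - 30Q + 3Q^2; min AVC = $13 at Q = 5. Since P = $388 ≥ min AVC, the firm produces.
With MC = 88 - 60Q + 9Q^2, P = MC on the upward-sloping part at Q* = 10.
TR = 388·10 = 3880. TC = 3319 + 880 = 4199. Profit = 3880 − 4199 = -$319.
Shutting down would mean losing the fixed cost of $3319, so operating at a loss of $319 is better by $3000.

Profit = -$319 at Q = 10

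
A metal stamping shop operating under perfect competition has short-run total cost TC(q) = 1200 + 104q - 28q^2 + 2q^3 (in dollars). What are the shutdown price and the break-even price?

Shutdown price = $6; break-even price = $144

AVC = 104 - 28q + 2q^2; minimized at q = 7, giving min AVC = $6. That is the shutdown price.
ATC = 1200/q + 104 - 28q + 2q^2. Setting dATC/dq = −1200/q^2 − 28 + 4q = 0 gives q = 10 (since 4·10^3 − 28·10^2 = 1200).
min ATC = 1200/10 + 104 − 28·10 + 2·10^2 = $144. That is the break-even price.
For $6 ≤ P < $144 the firm produces at a loss; below $6 it shuts down.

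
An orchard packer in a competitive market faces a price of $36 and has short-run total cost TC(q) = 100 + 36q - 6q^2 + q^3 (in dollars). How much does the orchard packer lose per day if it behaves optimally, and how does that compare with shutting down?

AVC = 36 - 6q + q^2; min AVC = $27 at q = 3. Since P = $36 ≥ min AVC, the firm produces.
MC = 36 - 12q + 3q^2. Setting P = MC and taking the root on the rising branch gives q* = 4.
TR = 36·4 = 144. TC = 100 + 112 = 212. Profit = 144 − 212 = -$68.
By producing, the firm covers all variable cost plus $32 of fixed cost; shutting down would lose the full $100.

Profit = -$68 at q = 4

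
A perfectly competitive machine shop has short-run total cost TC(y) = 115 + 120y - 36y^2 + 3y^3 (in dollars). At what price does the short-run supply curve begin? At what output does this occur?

The shutdown price is the minimum of AVC. VC = 120y - 36y^2 + 3y^3, so AVC = 120 - 36y + 3y^2.
dAVC/dy = -36 + 6y = 0 gives y = 6. min AVC = 120 - 36·6 + 3·6^2 = 12.
So the shutdown price is $12.

$12 per unit, at y = 6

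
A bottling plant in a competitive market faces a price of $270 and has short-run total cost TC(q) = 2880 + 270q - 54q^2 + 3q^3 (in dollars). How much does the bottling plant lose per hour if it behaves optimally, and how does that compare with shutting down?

Profit = -$288 at q = 12

AVC = 270 - 54q + 3q^2 has its minimum $27 at q = 9; price $270 clears that bar, so the firm operates.
With MC = 270 - 108q + 9q^2, P = MC on the upward-sloping part at q* = 12.
TR = 270·12 = 3240. TC = 2880 + 648 = 3528. Profit = 3240 − 3528 = -$288.
Shutting down would mean losing the fixed cost of $2880, so operating at a loss of $288 is better by $2592.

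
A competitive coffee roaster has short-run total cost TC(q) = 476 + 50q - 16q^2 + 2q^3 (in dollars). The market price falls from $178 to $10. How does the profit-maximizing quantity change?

Output falls from 8 to 0 (the firm shuts down)

AVC = 50 - 16q + 2q^2, minimized at q = 4 where min AVC = $18. MC = 50 - 32q + 6q^2.
With P = $178 above the shutdown price, P = MC gives q = 8.
At P = $10 < min AVC = $18, price no longer covers variable cost at any output, so the firm shuts down: q = 0.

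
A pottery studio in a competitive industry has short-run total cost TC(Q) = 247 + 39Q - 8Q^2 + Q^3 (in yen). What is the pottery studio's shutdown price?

The shutdown price is the minimum of AVC. VC = 39Q - 8Q^2 + Q^3, so AVC = 39 - 8Q + Q^2.
dAVC/dQ = -8 + 2Q = 0 gives Q = 4. min AVC = 39 - 8·4 + 4^2 = 23.
So the shutdown price is ¥23.

¥23 per unit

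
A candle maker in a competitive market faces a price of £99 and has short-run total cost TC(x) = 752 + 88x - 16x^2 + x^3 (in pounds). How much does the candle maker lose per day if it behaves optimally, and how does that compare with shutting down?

Profit = -£26 at x = 11

AVC = 88 - 16x + x^2; min AVC = £24 at x = 8. Since P = £99 ≥ min AVC, the firm produces.
MC = 88 - 32x + 3x^2. Setting P = MC and taking the root on the rising branch gives x* = 11.
TR = 99·11 = 1089. TC = 752 + 363 = 1115. Profit = 1089 − 1115 = -£26.
That loss of £26 beats the £752 the firm would lose by shutting down; producing recovers £726 of fixed cost.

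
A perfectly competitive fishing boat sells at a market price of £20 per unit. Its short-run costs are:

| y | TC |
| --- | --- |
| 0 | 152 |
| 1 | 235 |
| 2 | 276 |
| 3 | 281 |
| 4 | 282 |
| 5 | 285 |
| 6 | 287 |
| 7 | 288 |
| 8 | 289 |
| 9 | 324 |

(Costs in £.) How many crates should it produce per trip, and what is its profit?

y = 8; profit = -£129

Tabulate TR − TC: y=0: -152; y=1: -215; y=2: -236; y=3: -221; y=4: -202; y=5: -185; y=6: -167; y=7: -148; y=8: -129; y=9: -144.
Profit is maximized at y = 8. AVC there is 137/8 = £17.12 ≤ P, so producing beats shutting down (which would give -£152).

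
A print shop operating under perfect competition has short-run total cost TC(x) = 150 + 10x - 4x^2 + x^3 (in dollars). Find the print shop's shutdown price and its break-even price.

Shutdown price = min AVC. AVC = 10 - 4x + x^2, with vertex at x = 2 and minimum $6.
ATC = 150/x + 10 - 4x + x^2. Setting dATC/dx = −150/x^2 − 4 + 2x = 0 gives x = 5 (since 2·5^3 − 4·5^2 = 150).
min ATC = 150/5 + 10 − 4·5 + 5^2 = $45. That is the break-even price.
For $6 ≤ P < $45 the firm produces at a loss; below $6 it shuts down.

Shutdown price = $6; break-even price = $45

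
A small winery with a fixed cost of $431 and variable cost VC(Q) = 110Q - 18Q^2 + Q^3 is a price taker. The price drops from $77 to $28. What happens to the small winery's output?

AVC = 110 - 18Q + Q^2, minimized at Q = 9 where min AVC = $29. MC = 110 - 36Q + 3Q^2.
With P = $77 above the shutdown price, P = MC gives Q = 11.
At P = $28 < min AVC = $29, price no longer covers variable cost at any output, so the firm shuts down: Q = 0.

Output falls from 11 to 0 (the firm shuts down)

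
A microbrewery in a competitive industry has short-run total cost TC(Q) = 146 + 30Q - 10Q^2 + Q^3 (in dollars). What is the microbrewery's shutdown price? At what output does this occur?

The shutdown price is the minimum of AVC. VC = 30Q - 10Q^2 + Q^3, so AVC = 30 - 10Q + Q^2.
At the minimum of AVC, MC = AVC. MC = 30 - 20Q + 3Q^2; setting MC = AVC gives 2Q^2 - 10Q = 0, so Q = 5. min AVC = 5.
For P < $5 the firm produces nothing.

$5 per unit, at Q = 5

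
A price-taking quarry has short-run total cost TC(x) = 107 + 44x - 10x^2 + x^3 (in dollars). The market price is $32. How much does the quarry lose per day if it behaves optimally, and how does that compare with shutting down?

AVC = 44 - 10x + x^2 has its minimum $19 at x = 5; price $32 clears that bar, so the firm operates.
With MC = 44 - 20x + 3x^2, P = MC on the upward-sloping part at x* = 6.
TR = 32·6 = 192. TC = 107 + 120 = 227. Profit = 192 − 227 = -$35.
By producing, the firm covers all variable cost plus $72 of fixed cost; shutting down would lose the full $107.

Profit = -$35 at x = 6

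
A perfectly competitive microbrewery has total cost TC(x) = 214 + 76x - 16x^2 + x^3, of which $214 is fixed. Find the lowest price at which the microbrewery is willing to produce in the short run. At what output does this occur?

Short-run supply begins at min AVC. From VC = 76x - 16x^2 + x^3, AVC = 76 - 16x + x^2.
At the minimum of AVC, MC = AVC. MC = 76 - 32x + 3x^2; setting MC = AVC gives 2x^2 - 16x = 0, so x = 8. min AVC = 12.
So the shutdown price is $12.

$12 per unit, at x = 8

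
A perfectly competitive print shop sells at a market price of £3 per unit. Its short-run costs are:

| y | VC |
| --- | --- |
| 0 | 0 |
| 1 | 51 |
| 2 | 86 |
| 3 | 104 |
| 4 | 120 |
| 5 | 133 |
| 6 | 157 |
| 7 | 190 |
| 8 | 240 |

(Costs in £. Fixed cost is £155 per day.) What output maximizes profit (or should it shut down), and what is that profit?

Compute π = P·y − TC at each output: y=0: -155; y=1: -203; y=2: -235; y=3: -250; y=4: -263; y=5: -273; y=6: -294; y=7: -324; y=8: -371.
Profit is highest at y = 0. Equivalently, the lowest AVC in the table is 157/6 ≈ £26.17 at y = 6, and P = £3 falls below it — price never covers variable cost, so the firm shuts down and loses only its fixed cost.

y = 0 (shut down); profit = -£155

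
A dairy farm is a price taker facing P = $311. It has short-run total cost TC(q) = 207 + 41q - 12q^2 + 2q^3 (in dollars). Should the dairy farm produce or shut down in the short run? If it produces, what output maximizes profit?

Strip out fixed cost: VC = 41q - 12q^2 + 2q^3. Then AVC = 41 - 12q + 2q^2 and MC = 41 - 24q + 6q^2.
AVC is minimized where dAVC/dq = -12 + 4q = 0, at q = 3; min AVC = 41 - 12·3 + 2·3^2 = $23.
P = $311 exceeds min AVC = $23, so the firm stays open.
P = MC gives -270 - 24q + 6q^2 = 0, with roots -5 and 9. Take the larger (rising MC): q* = 9.
Check: AVC at q = 9 is $95 ≤ P, so revenue covers variable cost.
Profit = P·q − TC = 311·9 − 1062 = $1737.

Produce at q = 9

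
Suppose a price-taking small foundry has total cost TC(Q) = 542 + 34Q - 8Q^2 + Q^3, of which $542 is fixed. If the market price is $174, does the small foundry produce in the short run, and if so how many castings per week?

Produce at Q = 10

From TC, MC = TC'(Q) = 34 - 16Q + 3Q^2 and AVC = VC/Q = 34 - 8Q + Q^2.
AVC hits its minimum where MC = AVC, at Q = 4, giving min AVC = 34 - 8·4 + 4^2 = $18.
Because $174 ≥ $18, revenue can cover variable cost; the firm operates.
P = MC gives -140 - 16Q + 3Q^2 = 0, with roots -14/3 and 10. Take the larger (rising MC): Q* = 10.
Check: AVC at Q = 10 is $54 ≤ P, so revenue covers variable cost.
Profit = P·Q − TC = 174·10 − 1082 = $658.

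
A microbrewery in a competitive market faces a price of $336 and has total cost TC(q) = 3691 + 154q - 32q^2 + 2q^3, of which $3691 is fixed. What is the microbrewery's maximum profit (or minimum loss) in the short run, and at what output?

Profit = -$311 at q = 13

AVC = 154 - 32q + 2q^2 has its minimum $26 at q = 8; price $336 clears that bar, so the firm operates.
MC = 154 - 64q + 6q^2. Setting P = MC and taking the root on the rising branch gives q* = 13.
TR = 336·13 = 4368. TC = 3691 + 988 = 4679. Profit = 4368 − 4679 = -$311.
By producing, the firm covers all variable cost plus $3380 of fixed cost; shutting down would lose the full $3691.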